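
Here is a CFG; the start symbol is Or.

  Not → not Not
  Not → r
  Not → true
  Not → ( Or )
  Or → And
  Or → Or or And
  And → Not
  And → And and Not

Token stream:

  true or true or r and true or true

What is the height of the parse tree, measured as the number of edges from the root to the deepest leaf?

6

[Or [Or [Or [Or [And [Not true]]] or [And [Not true]]] or [And [And [Not r]] and [Not true]]] or [And [Not true]]]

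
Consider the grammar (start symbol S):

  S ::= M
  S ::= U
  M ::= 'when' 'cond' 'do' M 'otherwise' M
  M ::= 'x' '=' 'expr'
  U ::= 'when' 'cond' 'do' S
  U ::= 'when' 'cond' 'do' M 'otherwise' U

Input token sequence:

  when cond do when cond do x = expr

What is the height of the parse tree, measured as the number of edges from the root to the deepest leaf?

6

[S [U when cond do [S [U when cond do [S [M x = expr]]]]]]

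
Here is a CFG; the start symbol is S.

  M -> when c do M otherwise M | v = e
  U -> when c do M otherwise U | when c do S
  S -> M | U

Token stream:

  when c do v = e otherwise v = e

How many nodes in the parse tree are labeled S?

1

[S [M when c do [M v = e] otherwise [M v = e]]]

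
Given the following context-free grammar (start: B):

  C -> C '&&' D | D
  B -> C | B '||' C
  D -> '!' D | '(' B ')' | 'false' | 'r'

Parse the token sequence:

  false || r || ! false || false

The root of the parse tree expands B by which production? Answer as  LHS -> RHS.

[B [B [B [B [C [D false]]] || [C [D r]]] || [C [D ! [D false]]]] || [C [D false]]]

B -> B '||' C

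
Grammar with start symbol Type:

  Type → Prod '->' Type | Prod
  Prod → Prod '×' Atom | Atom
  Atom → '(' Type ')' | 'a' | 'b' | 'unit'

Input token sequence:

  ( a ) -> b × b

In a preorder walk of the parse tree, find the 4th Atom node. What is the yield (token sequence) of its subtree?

[Type [Prod [Atom ( [Type [Prod [Atom a]]] )]] -> [Type [Prod [Prod [Atom b]] × [Atom b]]]]

b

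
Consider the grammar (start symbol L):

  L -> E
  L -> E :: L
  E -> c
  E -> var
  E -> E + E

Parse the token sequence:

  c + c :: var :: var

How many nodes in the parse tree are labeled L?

3

[L [E [E c] + [E c]] :: [L [E var] :: [L [E var]]]]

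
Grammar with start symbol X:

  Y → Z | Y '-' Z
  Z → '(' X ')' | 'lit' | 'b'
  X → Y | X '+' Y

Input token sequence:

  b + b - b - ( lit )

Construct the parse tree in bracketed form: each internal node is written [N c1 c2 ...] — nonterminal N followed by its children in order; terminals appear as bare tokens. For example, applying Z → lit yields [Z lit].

[X [X [Y [Z b]]] + [Y [Y [Y [Z b]] - [Z b]] - [Z ( [X [Y [Z lit]]] )]]]

X
X + Y
Y + Y
Z + Y
b + Y
b + Y - Z
b + Y - Z - Z
b + Z - Z - Z
b + b - Z - Z
b + b - b - Z
b + b - b - ( X )
b + b - b - ( Y )
b + b - b - ( Z )
b + b - b - ( lit )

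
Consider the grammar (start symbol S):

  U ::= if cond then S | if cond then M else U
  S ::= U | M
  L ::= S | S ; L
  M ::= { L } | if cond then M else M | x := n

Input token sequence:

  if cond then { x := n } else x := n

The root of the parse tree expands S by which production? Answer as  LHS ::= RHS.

[S [M if cond then [M { [L [S [M x := n]]] }] else [M x := n]]]

S ::= M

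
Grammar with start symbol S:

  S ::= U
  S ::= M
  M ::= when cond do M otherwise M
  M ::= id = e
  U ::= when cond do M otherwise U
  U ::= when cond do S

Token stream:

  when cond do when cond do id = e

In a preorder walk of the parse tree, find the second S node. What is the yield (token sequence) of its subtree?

[S [U when cond do [S [U when cond do [S [M id = e]]]]]]

when cond do id = e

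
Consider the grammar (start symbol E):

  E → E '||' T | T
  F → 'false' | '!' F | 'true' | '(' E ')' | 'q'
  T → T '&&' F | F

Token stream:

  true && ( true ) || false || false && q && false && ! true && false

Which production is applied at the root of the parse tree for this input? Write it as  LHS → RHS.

E → E '||' T

[E [E [E [T [T [F true]] && [F ( [E [T [F true]]] )]]] || [T [F false]]] || [T [T [T [T [T [F false]] && [F q]] && [F false]] && [F ! [F true]]] && [F false]]]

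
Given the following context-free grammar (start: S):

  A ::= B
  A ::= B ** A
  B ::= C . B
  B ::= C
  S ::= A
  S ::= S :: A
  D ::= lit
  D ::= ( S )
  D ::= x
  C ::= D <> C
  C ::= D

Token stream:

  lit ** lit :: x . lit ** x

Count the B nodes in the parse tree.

[S [S [A [B [C [D lit]]] ** [A [B [C [D lit]]]]]] :: [A [B [C [D x]] . [B [C [D lit]]]] ** [A [B [C [D x]]]]]]

5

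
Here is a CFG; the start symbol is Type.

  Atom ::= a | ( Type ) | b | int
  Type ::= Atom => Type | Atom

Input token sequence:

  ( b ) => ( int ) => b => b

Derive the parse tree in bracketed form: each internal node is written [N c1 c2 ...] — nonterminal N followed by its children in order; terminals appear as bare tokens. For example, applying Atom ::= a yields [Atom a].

Type
Atom => Type
( Type ) => Type
( Atom ) => Type
( b ) => Type
( b ) => Atom => Type
( b ) => ( Type ) => Type
( b ) => ( Atom ) => Type
( b ) => ( int ) => Type
( b ) => ( int ) => Atom => Type
( b ) => ( int ) => b => Type
( b ) => ( int ) => b => Atom
( b ) => ( int ) => b => b

[Type [Atom ( [Type [Atom b]] )] => [Type [Atom ( [Type [Atom int]] )] => [Type [Atom b] => [Type [Atom b]]]]]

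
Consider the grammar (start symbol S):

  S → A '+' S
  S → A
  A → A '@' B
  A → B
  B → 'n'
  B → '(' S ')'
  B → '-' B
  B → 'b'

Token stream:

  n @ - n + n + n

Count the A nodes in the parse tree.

4

[S [A [A [B n]] @ [B - [B n]]] + [S [A [B n]] + [S [A [B n]]]]]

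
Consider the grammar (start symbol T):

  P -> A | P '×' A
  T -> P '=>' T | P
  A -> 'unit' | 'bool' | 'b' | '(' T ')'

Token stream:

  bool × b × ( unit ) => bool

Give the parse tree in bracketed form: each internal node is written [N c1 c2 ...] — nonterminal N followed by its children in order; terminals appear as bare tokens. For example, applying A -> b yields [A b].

[T [P [P [P [A bool]] × [A b]] × [A ( [T [P [A unit]]] )]] => [T [P [A bool]]]]

T
P => T
P × A => T
P × A × A => T
A × A × A => T
bool × A × A => T
bool × b × A => T
bool × b × ( T ) => T
bool × b × ( P ) => T
bool × b × ( A ) => T
bool × b × ( unit ) => T
bool × b × ( unit ) => P
bool × b × ( unit ) => A
bool × b × ( unit ) => bool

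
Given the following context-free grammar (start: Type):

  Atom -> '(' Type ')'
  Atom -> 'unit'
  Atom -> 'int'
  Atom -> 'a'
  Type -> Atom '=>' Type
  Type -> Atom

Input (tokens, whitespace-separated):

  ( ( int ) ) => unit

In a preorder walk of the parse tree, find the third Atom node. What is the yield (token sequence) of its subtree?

[Type [Atom ( [Type [Atom ( [Type [Atom int]] )]] )] => [Type [Atom unit]]]

int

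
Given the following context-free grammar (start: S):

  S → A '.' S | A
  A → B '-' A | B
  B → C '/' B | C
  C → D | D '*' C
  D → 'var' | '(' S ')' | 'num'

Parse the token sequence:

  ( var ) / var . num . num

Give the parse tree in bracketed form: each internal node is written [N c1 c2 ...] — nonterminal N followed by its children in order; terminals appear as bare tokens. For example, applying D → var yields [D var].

S
A . S
B . S
C / B . S
D / B . S
( S ) / B . S
( A ) / B . S
( B ) / B . S
( C ) / B . S
( D ) / B . S
( var ) / B . S
( var ) / C . S
( var ) / D . S
( var ) / var . S
( var ) / var . A . S
( var ) / var . B . S
( var ) / var . C . S
( var ) / var . D . S
( var ) / var . num . S
( var ) / var . num . A
( var ) / var . num . B
( var ) / var . num . C
( var ) / var . num . D
( var ) / var . num . num

[S [A [B [C [D ( [S [A [B [C [D var]]]]] )]] / [B [C [D var]]]]] . [S [A [B [C [D num]]]] . [S [A [B [C [D num]]]]]]]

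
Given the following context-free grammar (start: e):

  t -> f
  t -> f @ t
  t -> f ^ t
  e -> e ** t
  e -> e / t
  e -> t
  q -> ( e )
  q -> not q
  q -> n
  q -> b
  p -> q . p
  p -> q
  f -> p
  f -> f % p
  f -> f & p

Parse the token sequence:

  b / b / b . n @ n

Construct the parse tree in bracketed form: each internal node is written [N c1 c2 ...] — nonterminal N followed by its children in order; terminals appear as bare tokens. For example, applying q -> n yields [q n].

[e [e [e [t [f [p [q b]]]]] / [t [f [p [q b]]]]] / [t [f [p [q b] . [p [q n]]]] @ [t [f [p [q n]]]]]]

e
e / t
e / t / t
t / t / t
f / t / t
p / t / t
q / t / t
b / t / t
b / f / t
b / p / t
b / q / t
b / b / t
b / b / f @ t
b / b / p @ t
b / b / q . p @ t
b / b / b . p @ t
b / b / b . q @ t
b / b / b . n @ t
b / b / b . n @ f
b / b / b . n @ p
b / b / b . n @ q
b / b / b . n @ n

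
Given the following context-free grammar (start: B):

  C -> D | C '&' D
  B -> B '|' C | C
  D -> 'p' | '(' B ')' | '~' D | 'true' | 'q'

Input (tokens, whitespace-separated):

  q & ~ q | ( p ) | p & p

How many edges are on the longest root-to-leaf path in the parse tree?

7

[B [B [B [C [C [D q]] & [D ~ [D q]]]] | [C [D ( [B [C [D p]]] )]]] | [C [C [D p]] & [D p]]]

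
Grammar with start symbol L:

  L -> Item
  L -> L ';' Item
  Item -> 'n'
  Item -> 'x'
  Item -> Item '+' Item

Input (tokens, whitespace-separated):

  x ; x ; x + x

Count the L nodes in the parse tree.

3

[L [L [L [Item x]] ; [Item x]] ; [Item [Item x] + [Item x]]]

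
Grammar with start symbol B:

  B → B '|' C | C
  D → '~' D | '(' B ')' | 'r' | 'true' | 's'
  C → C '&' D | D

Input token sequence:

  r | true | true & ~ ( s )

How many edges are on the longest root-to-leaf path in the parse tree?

[B [B [B [C [D r]]] | [C [D true]]] | [C [C [D true]] & [D ~ [D ( [B [C [D s]]] )]]]]

7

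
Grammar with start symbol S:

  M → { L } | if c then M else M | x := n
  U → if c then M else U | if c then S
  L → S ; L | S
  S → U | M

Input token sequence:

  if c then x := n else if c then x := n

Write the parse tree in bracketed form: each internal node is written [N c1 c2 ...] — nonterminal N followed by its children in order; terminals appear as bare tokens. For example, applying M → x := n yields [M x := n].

[S [U if c then [M x := n] else [U if c then [S [M x := n]]]]]

S
U
if c then M else U
if c then x := n else U
if c then x := n else if c then S
if c then x := n else if c then M
if c then x := n else if c then x := n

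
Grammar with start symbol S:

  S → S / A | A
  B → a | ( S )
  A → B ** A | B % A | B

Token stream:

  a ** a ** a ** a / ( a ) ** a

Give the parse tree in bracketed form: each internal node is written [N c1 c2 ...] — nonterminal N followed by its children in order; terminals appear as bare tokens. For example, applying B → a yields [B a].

[S [S [A [B a] ** [A [B a] ** [A [B a] ** [A [B a]]]]]] / [A [B ( [S [A [B a]]] )] ** [A [B a]]]]

S
S / A
A / A
B ** A / A
a ** A / A
a ** B ** A / A
a ** a ** A / A
a ** a ** B ** A / A
a ** a ** a ** A / A
a ** a ** a ** B / A
a ** a ** a ** a / A
a ** a ** a ** a / B ** A
a ** a ** a ** a / ( S ) ** A
a ** a ** a ** a / ( A ) ** A
a ** a ** a ** a / ( B ) ** A
a ** a ** a ** a / ( a ) ** A
a ** a ** a ** a / ( a ) ** B
a ** a ** a ** a / ( a ) ** a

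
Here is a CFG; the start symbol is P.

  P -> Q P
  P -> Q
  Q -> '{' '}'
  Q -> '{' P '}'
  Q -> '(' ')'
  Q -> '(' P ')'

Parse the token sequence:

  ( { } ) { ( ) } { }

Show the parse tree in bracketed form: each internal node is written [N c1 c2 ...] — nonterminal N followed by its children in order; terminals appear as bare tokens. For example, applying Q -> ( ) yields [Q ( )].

P
Q P
( P ) P
( Q ) P
( { } ) P
( { } ) Q P
( { } ) { P } P
( { } ) { Q } P
( { } ) { ( ) } P
( { } ) { ( ) } Q
( { } ) { ( ) } { }

[P [Q ( [P [Q { }]] )] [P [Q { [P [Q ( )]] }] [P [Q { }]]]]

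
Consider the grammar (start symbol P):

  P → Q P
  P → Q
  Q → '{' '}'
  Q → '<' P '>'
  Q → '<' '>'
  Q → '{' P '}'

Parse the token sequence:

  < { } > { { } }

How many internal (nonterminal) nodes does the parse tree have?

[P [Q < [P [Q { }]] >] [P [Q { [P [Q { }]] }]]]

8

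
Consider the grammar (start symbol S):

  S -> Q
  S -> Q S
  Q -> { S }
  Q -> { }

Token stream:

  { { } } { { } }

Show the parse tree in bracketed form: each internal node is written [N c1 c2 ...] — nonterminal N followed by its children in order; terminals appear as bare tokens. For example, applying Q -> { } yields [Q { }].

S
Q S
{ S } S
{ Q } S
{ { } } S
{ { } } Q
{ { } } { S }
{ { } } { Q }
{ { } } { { } }

[S [Q { [S [Q { }]] }] [S [Q { [S [Q { }]] }]]]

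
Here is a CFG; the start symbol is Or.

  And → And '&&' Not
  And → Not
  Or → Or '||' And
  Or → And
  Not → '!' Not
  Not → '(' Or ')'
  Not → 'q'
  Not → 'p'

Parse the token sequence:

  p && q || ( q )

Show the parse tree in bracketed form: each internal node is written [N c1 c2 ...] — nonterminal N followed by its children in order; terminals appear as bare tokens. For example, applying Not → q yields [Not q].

[Or [Or [And [And [Not p]] && [Not q]]] || [And [Not ( [Or [And [Not q]]] )]]]

Or
Or || And
And || And
And && Not || And
Not && Not || And
p && Not || And
p && q || And
p && q || Not
p && q || ( Or )
p && q || ( And )
p && q || ( Not )
p && q || ( q )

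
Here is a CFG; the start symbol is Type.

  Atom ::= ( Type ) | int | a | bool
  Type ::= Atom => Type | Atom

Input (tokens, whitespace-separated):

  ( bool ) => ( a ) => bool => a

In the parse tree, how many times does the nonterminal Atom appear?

6

[Type [Atom ( [Type [Atom bool]] )] => [Type [Atom ( [Type [Atom a]] )] => [Type [Atom bool] => [Type [Atom a]]]]]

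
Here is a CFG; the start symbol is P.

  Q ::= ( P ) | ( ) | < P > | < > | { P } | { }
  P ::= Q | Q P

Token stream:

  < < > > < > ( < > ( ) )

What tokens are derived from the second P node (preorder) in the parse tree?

[P [Q < [P [Q < >]] >] [P [Q < >] [P [Q ( [P [Q < >] [P [Q ( )]]] )]]]]

< >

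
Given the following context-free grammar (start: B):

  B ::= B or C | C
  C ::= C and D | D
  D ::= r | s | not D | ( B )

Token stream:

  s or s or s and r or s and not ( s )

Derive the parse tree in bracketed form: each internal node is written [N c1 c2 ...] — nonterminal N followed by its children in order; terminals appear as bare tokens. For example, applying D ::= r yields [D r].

B
B or C
B or C or C
B or C or C or C
C or C or C or C
D or C or C or C
s or C or C or C
s or D or C or C
s or s or C or C
s or s or C and D or C
s or s or D and D or C
s or s or s and D or C
s or s or s and r or C
s or s or s and r or C and D
s or s or s and r or D and D
s or s or s and r or s and D
s or s or s and r or s and not D
s or s or s and r or s and not ( B )
s or s or s and r or s and not ( C )
s or s or s and r or s and not ( D )
s or s or s and r or s and not ( s )

[B [B [B [B [C [D s]]] or [C [D s]]] or [C [C [D s]] and [D r]]] or [C [C [D s]] and [D not [D ( [B [C [D s]]] )]]]]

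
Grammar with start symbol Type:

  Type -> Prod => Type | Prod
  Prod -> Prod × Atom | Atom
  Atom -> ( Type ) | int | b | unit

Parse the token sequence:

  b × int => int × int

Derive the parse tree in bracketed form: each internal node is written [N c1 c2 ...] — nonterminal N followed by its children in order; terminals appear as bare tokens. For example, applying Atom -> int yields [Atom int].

[Type [Prod [Prod [Atom b]] × [Atom int]] => [Type [Prod [Prod [Atom int]] × [Atom int]]]]

Type
Prod => Type
Prod × Atom => Type
Atom × Atom => Type
b × Atom => Type
b × int => Type
b × int => Prod
b × int => Prod × Atom
b × int => Atom × Atom
b × int => int × Atom
b × int => int × int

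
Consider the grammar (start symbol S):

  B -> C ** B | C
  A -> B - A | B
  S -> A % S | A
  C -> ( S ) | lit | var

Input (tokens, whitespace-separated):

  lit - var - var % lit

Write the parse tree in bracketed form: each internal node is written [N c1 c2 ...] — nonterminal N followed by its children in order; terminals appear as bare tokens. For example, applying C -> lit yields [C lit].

S
A % S
B - A % S
C - A % S
lit - A % S
lit - B - A % S
lit - C - A % S
lit - var - A % S
lit - var - B % S
lit - var - C % S
lit - var - var % S
lit - var - var % A
lit - var - var % B
lit - var - var % C
lit - var - var % lit

[S [A [B [C lit]] - [A [B [C var]] - [A [B [C var]]]]] % [S [A [B [C lit]]]]]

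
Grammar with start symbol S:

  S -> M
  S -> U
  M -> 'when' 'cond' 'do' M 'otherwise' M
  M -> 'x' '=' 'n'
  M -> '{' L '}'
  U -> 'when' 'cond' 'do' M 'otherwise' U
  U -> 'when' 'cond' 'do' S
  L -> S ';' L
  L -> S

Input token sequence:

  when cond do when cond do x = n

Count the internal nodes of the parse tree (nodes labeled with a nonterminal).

6

[S [U when cond do [S [U when cond do [S [M x = n]]]]]]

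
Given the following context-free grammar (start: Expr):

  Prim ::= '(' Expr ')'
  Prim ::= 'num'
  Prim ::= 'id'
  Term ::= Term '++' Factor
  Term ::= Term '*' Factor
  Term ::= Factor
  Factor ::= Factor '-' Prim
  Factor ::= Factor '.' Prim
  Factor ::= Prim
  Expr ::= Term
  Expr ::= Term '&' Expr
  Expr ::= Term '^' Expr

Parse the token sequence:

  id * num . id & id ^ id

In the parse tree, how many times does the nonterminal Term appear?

4

[Expr [Term [Term [Factor [Prim id]]] * [Factor [Factor [Prim num]] . [Prim id]]] & [Expr [Term [Factor [Prim id]]] ^ [Expr [Term [Factor [Prim id]]]]]]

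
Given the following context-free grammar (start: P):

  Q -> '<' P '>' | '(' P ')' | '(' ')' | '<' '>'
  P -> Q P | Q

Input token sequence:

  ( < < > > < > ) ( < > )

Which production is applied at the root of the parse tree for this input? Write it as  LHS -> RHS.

[P [Q ( [P [Q < [P [Q < >]] >] [P [Q < >]]] )] [P [Q ( [P [Q < >]] )]]]

P -> Q P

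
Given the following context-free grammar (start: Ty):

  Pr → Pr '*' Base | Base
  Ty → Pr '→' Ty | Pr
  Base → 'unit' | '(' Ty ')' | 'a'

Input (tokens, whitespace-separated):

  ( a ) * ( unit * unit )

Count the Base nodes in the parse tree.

[Ty [Pr [Pr [Base ( [Ty [Pr [Base a]]] )]] * [Base ( [Ty [Pr [Pr [Base unit]] * [Base unit]]] )]]]

5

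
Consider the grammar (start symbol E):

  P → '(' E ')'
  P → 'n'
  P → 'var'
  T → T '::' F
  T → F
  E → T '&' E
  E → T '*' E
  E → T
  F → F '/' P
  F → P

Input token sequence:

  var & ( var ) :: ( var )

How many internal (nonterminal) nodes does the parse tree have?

19

[E [T [F [P var]]] & [E [T [T [F [P ( [E [T [F [P var]]]] )]]] :: [F [P ( [E [T [F [P var]]]] )]]]]]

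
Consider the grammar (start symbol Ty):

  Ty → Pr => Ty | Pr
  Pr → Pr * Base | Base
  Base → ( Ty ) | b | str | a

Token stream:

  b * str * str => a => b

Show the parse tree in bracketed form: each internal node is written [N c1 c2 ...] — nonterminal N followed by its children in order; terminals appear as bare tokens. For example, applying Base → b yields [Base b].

[Ty [Pr [Pr [Pr [Base b]] * [Base str]] * [Base str]] => [Ty [Pr [Base a]] => [Ty [Pr [Base b]]]]]

Ty
Pr => Ty
Pr * Base => Ty
Pr * Base * Base => Ty
Base * Base * Base => Ty
b * Base * Base => Ty
b * str * Base => Ty
b * str * str => Ty
b * str * str => Pr => Ty
b * str * str => Base => Ty
b * str * str => a => Ty
b * str * str => a => Pr
b * str * str => a => Base
b * str * str => a => b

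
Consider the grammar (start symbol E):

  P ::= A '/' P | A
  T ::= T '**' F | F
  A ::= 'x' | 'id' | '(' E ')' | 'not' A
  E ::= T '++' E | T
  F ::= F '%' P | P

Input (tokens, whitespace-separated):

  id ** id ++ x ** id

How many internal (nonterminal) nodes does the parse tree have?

[E [T [T [F [P [A id]]]] ** [F [P [A id]]]] ++ [E [T [T [F [P [A x]]]] ** [F [P [A id]]]]]]

18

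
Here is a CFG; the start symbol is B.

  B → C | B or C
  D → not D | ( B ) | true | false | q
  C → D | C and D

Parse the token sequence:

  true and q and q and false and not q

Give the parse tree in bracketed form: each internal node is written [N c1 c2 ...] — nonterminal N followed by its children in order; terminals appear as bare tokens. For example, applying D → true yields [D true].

B
C
C and D
C and D and D
C and D and D and D
C and D and D and D and D
D and D and D and D and D
true and D and D and D and D
true and q and D and D and D
true and q and q and D and D
true and q and q and false and D
true and q and q and false and not D
true and q and q and false and not q

[B [C [C [C [C [C [D true]] and [D q]] and [D q]] and [D false]] and [D not [D q]]]]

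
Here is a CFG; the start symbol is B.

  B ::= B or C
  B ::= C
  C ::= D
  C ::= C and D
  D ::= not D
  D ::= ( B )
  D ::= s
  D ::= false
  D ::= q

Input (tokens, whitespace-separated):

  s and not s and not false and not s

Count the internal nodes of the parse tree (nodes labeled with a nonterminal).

12

[B [C [C [C [C [D s]] and [D not [D s]]] and [D not [D false]]] and [D not [D s]]]]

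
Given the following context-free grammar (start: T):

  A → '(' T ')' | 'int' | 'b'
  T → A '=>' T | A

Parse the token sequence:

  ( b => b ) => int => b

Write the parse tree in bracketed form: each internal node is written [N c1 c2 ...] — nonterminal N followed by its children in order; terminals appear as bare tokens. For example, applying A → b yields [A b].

T
A => T
( T ) => T
( A => T ) => T
( b => T ) => T
( b => A ) => T
( b => b ) => T
( b => b ) => A => T
( b => b ) => int => T
( b => b ) => int => A
( b => b ) => int => b

[T [A ( [T [A b] => [T [A b]]] )] => [T [A int] => [T [A b]]]]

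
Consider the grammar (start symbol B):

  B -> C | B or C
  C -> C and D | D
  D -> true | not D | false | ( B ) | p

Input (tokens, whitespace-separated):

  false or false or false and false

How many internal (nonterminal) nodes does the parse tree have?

11

[B [B [B [C [D false]]] or [C [D false]]] or [C [C [D false]] and [D false]]]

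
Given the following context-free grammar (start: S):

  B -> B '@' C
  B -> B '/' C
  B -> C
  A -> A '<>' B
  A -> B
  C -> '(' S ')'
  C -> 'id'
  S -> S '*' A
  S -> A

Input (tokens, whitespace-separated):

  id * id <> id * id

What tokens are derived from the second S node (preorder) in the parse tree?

id * id <> id

[S [S [S [A [B [C id]]]] * [A [A [B [C id]]] <> [B [C id]]]] * [A [B [C id]]]]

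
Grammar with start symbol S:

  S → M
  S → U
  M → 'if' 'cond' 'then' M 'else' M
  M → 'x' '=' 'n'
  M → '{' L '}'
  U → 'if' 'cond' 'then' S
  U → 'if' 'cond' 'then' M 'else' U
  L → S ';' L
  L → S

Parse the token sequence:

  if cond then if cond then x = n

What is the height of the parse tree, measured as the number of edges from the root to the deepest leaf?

[S [U if cond then [S [U if cond then [S [M x = n]]]]]]

6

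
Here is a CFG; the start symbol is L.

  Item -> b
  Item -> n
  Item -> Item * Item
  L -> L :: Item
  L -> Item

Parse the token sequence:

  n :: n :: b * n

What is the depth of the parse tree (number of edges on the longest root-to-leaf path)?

[L [L [L [Item n]] :: [Item n]] :: [Item [Item b] * [Item n]]]

4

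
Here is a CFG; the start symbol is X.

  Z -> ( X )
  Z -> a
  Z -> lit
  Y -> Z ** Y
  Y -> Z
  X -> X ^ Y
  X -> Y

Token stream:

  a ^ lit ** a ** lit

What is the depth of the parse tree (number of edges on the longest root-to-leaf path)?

5

[X [X [Y [Z a]]] ^ [Y [Z lit] ** [Y [Z a] ** [Y [Z lit]]]]]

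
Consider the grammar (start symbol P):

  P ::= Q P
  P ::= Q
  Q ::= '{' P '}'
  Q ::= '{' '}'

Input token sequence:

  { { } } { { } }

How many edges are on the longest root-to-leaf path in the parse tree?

[P [Q { [P [Q { }]] }] [P [Q { [P [Q { }]] }]]]

5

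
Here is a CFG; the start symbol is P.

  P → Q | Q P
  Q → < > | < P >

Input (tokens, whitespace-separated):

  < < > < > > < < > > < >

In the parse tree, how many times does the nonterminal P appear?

[P [Q < [P [Q < >] [P [Q < >]]] >] [P [Q < [P [Q < >]] >] [P [Q < >]]]]

6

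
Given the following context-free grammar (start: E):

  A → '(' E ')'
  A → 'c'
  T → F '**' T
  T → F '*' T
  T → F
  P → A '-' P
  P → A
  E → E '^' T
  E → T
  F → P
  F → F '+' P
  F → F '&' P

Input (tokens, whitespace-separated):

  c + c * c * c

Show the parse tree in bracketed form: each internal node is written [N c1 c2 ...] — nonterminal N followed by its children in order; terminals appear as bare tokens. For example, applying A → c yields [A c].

E
T
F * T
F + P * T
P + P * T
A + P * T
c + P * T
c + A * T
c + c * T
c + c * F * T
c + c * P * T
c + c * A * T
c + c * c * T
c + c * c * F
c + c * c * P
c + c * c * A
c + c * c * c

[E [T [F [F [P [A c]]] + [P [A c]]] * [T [F [P [A c]]] * [T [F [P [A c]]]]]]]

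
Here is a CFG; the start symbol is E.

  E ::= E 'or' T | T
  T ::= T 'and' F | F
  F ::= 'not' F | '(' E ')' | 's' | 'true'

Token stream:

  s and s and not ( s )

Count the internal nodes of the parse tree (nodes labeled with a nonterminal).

[E [T [T [T [F s]] and [F s]] and [F not [F ( [E [T [F s]]] )]]]]

11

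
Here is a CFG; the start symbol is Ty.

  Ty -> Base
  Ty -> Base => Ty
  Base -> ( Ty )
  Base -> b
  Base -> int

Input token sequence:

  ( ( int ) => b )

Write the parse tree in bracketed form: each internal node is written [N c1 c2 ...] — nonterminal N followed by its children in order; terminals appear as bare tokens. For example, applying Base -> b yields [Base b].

[Ty [Base ( [Ty [Base ( [Ty [Base int]] )] => [Ty [Base b]]] )]]

Ty
Base
( Ty )
( Base => Ty )
( ( Ty ) => Ty )
( ( Base ) => Ty )
( ( int ) => Ty )
( ( int ) => Base )
( ( int ) => b )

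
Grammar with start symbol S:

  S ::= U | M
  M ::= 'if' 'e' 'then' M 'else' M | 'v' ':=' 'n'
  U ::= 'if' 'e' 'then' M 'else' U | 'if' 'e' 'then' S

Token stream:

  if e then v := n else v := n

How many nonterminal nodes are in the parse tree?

4

[S [M if e then [M v := n] else [M v := n]]]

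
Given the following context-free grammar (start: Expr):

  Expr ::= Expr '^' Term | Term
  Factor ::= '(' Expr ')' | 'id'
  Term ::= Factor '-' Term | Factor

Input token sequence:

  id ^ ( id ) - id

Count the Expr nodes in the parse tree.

3

[Expr [Expr [Term [Factor id]]] ^ [Term [Factor ( [Expr [Term [Factor id]]] )] - [Term [Factor id]]]]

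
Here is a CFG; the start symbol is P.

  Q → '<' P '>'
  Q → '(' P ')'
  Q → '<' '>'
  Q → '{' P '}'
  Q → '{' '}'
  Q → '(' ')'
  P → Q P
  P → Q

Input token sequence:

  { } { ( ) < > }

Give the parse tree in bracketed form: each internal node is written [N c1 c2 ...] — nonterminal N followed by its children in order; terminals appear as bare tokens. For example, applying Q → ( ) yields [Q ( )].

P
Q P
{ } P
{ } Q
{ } { P }
{ } { Q P }
{ } { ( ) P }
{ } { ( ) Q }
{ } { ( ) < > }

[P [Q { }] [P [Q { [P [Q ( )] [P [Q < >]]] }]]]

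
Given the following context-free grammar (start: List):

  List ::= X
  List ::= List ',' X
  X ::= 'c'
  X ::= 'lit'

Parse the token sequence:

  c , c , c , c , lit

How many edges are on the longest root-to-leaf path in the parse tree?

[List [List [List [List [List [X c]] , [X c]] , [X c]] , [X c]] , [X lit]]

6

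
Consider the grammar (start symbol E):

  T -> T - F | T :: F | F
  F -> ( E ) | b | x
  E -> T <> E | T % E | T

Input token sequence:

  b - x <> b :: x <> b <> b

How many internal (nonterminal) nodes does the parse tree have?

[E [T [T [F b]] - [F x]] <> [E [T [T [F b]] :: [F x]] <> [E [T [F b]] <> [E [T [F b]]]]]]

16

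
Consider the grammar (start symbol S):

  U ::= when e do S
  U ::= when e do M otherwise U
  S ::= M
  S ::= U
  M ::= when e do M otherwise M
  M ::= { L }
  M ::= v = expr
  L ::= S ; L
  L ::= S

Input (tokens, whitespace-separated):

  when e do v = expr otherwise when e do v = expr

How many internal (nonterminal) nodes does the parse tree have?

[S [U when e do [M v = expr] otherwise [U when e do [S [M v = expr]]]]]

6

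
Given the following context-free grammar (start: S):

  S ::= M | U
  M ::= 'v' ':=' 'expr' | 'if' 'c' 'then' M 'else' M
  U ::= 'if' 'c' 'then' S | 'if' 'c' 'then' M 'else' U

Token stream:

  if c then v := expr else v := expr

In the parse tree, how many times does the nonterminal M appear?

3

[S [M if c then [M v := expr] else [M v := expr]]]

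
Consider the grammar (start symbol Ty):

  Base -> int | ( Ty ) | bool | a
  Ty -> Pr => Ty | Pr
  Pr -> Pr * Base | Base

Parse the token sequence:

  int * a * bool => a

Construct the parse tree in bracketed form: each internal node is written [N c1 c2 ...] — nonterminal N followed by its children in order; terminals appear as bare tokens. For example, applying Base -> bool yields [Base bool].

Ty
Pr => Ty
Pr * Base => Ty
Pr * Base * Base => Ty
Base * Base * Base => Ty
int * Base * Base => Ty
int * a * Base => Ty
int * a * bool => Ty
int * a * bool => Pr
int * a * bool => Base
int * a * bool => a

[Ty [Pr [Pr [Pr [Base int]] * [Base a]] * [Base bool]] => [Ty [Pr [Base a]]]]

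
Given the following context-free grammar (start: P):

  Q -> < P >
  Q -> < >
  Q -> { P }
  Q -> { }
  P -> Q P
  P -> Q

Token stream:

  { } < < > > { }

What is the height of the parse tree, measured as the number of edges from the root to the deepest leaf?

[P [Q { }] [P [Q < [P [Q < >]] >] [P [Q { }]]]]

5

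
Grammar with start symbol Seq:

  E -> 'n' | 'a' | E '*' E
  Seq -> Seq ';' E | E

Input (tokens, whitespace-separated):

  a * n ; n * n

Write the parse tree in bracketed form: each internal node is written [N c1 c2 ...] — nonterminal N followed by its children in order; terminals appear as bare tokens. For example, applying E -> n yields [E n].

Seq
Seq ; E
E ; E
E * E ; E
a * E ; E
a * n ; E
a * n ; E * E
a * n ; n * E
a * n ; n * n

[Seq [Seq [E [E a] * [E n]]] ; [E [E n] * [E n]]]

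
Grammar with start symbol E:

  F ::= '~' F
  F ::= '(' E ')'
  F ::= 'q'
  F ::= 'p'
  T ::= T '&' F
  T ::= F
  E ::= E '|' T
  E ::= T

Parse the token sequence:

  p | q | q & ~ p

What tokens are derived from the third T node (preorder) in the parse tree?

[E [E [E [T [F p]]] | [T [F q]]] | [T [T [F q]] & [F ~ [F p]]]]

q & ~ p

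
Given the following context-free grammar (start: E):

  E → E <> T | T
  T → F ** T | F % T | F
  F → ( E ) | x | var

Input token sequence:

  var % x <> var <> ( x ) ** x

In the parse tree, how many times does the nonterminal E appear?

[E [E [E [T [F var] % [T [F x]]]] <> [T [F var]]] <> [T [F ( [E [T [F x]]] )] ** [T [F x]]]]

4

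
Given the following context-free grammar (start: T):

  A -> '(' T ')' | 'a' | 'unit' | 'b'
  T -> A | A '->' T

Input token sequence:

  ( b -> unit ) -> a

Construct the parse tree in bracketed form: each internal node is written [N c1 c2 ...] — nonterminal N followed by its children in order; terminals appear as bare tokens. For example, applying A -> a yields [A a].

[T [A ( [T [A b] -> [T [A unit]]] )] -> [T [A a]]]

T
A -> T
( T ) -> T
( A -> T ) -> T
( b -> T ) -> T
( b -> A ) -> T
( b -> unit ) -> T
( b -> unit ) -> A
( b -> unit ) -> a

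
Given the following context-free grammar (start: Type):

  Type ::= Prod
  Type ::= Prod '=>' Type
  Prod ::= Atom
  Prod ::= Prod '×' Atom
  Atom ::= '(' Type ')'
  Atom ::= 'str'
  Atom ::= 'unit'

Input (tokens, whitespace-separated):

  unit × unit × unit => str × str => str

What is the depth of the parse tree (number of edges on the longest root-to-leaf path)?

[Type [Prod [Prod [Prod [Atom unit]] × [Atom unit]] × [Atom unit]] => [Type [Prod [Prod [Atom str]] × [Atom str]] => [Type [Prod [Atom str]]]]]

5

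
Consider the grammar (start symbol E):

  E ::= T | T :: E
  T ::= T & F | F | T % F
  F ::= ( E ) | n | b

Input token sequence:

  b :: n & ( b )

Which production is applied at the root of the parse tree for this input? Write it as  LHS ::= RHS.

E ::= T :: E

[E [T [F b]] :: [E [T [T [F n]] & [F ( [E [T [F b]]] )]]]]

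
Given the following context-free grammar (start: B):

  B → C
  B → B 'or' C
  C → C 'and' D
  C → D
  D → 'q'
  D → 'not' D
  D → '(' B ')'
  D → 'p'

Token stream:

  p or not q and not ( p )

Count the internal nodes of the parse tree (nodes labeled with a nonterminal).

[B [B [C [D p]]] or [C [C [D not [D q]]] and [D not [D ( [B [C [D p]]] )]]]]

13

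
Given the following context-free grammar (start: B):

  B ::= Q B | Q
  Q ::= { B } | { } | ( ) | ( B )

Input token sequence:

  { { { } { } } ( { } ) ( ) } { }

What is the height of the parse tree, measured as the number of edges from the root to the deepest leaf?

[B [Q { [B [Q { [B [Q { }] [B [Q { }]]] }] [B [Q ( [B [Q { }]] )] [B [Q ( )]]]] }] [B [Q { }]]]

7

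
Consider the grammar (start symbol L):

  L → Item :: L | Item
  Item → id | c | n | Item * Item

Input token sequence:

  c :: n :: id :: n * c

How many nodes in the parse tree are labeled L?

4

[L [Item c] :: [L [Item n] :: [L [Item id] :: [L [Item [Item n] * [Item c]]]]]]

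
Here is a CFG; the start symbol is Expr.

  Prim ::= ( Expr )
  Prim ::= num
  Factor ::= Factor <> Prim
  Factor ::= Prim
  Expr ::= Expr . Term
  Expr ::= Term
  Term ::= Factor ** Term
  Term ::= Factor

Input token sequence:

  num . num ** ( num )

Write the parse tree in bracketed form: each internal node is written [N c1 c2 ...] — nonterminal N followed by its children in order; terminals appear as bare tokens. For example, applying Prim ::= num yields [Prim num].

Expr
Expr . Term
Term . Term
Factor . Term
Prim . Term
num . Term
num . Factor ** Term
num . Prim ** Term
num . num ** Term
num . num ** Factor
num . num ** Prim
num . num ** ( Expr )
num . num ** ( Term )
num . num ** ( Factor )
num . num ** ( Prim )
num . num ** ( num )

[Expr [Expr [Term [Factor [Prim num]]]] . [Term [Factor [Prim num]] ** [Term [Factor [Prim ( [Expr [Term [Factor [Prim num]]]] )]]]]]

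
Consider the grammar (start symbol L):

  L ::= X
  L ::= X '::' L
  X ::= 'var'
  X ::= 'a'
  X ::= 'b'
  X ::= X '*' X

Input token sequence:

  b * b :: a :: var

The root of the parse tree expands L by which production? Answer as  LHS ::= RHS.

L ::= X '::' L

[L [X [X b] * [X b]] :: [L [X a] :: [L [X var]]]]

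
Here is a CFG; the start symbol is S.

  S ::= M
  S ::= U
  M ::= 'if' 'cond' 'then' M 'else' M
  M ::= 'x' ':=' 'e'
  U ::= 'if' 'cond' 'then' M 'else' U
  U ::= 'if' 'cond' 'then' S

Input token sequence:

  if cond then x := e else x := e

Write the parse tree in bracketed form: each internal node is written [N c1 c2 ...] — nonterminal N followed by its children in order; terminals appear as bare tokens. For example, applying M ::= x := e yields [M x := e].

[S [M if cond then [M x := e] else [M x := e]]]

S
M
if cond then M else M
if cond then x := e else M
if cond then x := e else x := e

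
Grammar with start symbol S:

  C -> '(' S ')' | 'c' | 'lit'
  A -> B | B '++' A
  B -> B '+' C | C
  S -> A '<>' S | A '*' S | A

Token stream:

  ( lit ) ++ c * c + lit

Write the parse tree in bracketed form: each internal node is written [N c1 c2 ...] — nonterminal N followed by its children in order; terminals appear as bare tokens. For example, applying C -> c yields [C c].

S
A * S
B ++ A * S
C ++ A * S
( S ) ++ A * S
( A ) ++ A * S
( B ) ++ A * S
( C ) ++ A * S
( lit ) ++ A * S
( lit ) ++ B * S
( lit ) ++ C * S
( lit ) ++ c * S
( lit ) ++ c * A
( lit ) ++ c * B
( lit ) ++ c * B + C
( lit ) ++ c * C + C
( lit ) ++ c * c + C
( lit ) ++ c * c + lit

[S [A [B [C ( [S [A [B [C lit]]]] )]] ++ [A [B [C c]]]] * [S [A [B [B [C c]] + [C lit]]]]]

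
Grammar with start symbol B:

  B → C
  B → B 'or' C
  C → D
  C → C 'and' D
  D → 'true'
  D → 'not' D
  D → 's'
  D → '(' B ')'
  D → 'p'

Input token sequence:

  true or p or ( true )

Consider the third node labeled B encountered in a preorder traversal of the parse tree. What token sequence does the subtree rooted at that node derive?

[B [B [B [C [D true]]] or [C [D p]]] or [C [D ( [B [C [D true]]] )]]]

true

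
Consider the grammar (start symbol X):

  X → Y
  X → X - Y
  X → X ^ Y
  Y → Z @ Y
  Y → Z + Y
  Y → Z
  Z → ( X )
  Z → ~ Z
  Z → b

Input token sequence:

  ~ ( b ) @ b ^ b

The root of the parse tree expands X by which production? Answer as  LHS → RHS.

[X [X [Y [Z ~ [Z ( [X [Y [Z b]]] )]] @ [Y [Z b]]]] ^ [Y [Z b]]]

X → X ^ Y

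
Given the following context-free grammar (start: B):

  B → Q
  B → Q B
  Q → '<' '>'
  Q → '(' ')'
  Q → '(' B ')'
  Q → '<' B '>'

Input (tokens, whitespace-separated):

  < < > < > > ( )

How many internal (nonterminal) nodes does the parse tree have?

[B [Q < [B [Q < >] [B [Q < >]]] >] [B [Q ( )]]]

8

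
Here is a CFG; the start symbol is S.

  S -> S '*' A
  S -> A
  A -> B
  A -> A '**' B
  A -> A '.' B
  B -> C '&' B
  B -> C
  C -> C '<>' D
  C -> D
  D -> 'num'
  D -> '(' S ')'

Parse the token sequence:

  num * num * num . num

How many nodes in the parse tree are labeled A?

[S [S [S [A [B [C [D num]]]]] * [A [B [C [D num]]]]] * [A [A [B [C [D num]]]] . [B [C [D num]]]]]

4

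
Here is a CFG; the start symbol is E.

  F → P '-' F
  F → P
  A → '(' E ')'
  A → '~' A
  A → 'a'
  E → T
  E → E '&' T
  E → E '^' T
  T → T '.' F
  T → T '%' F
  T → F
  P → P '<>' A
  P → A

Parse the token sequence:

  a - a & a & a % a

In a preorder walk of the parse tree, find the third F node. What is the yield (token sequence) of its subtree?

[E [E [E [T [F [P [A a]] - [F [P [A a]]]]]] & [T [F [P [A a]]]]] & [T [T [F [P [A a]]]] % [F [P [A a]]]]]

a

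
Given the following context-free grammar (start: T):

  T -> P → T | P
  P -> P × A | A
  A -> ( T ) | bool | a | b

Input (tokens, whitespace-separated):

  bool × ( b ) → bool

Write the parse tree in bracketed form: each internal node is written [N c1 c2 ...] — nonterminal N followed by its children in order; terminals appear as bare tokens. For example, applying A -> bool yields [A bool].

T
P → T
P × A → T
A × A → T
bool × A → T
bool × ( T ) → T
bool × ( P ) → T
bool × ( A ) → T
bool × ( b ) → T
bool × ( b ) → P
bool × ( b ) → A
bool × ( b ) → bool

[T [P [P [A bool]] × [A ( [T [P [A b]]] )]] → [T [P [A bool]]]]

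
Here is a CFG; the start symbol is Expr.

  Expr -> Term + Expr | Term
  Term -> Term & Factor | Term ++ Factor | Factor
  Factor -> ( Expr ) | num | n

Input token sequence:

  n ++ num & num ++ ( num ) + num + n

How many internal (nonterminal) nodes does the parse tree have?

[Expr [Term [Term [Term [Term [Factor n]] ++ [Factor num]] & [Factor num]] ++ [Factor ( [Expr [Term [Factor num]]] )]] + [Expr [Term [Factor num]] + [Expr [Term [Factor n]]]]]

18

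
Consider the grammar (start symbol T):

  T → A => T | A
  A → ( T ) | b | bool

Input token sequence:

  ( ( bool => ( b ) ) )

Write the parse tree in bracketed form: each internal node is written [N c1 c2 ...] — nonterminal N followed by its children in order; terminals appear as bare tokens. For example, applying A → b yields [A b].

[T [A ( [T [A ( [T [A bool] => [T [A ( [T [A b]] )]]] )]] )]]

T
A
( T )
( A )
( ( T ) )
( ( A => T ) )
( ( bool => T ) )
( ( bool => A ) )
( ( bool => ( T ) ) )
( ( bool => ( A ) ) )
( ( bool => ( b ) ) )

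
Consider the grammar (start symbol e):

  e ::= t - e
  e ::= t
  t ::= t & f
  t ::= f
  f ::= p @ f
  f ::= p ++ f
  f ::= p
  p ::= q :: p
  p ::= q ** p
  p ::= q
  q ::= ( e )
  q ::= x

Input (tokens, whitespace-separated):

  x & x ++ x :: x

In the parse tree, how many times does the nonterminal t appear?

[e [t [t [f [p [q x]]]] & [f [p [q x]] ++ [f [p [q x] :: [p [q x]]]]]]]

2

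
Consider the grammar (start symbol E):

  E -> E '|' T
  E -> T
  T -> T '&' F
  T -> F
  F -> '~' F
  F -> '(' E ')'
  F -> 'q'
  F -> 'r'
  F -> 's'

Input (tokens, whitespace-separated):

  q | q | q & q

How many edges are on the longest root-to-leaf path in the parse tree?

5

[E [E [E [T [F q]]] | [T [F q]]] | [T [T [F q]] & [F q]]]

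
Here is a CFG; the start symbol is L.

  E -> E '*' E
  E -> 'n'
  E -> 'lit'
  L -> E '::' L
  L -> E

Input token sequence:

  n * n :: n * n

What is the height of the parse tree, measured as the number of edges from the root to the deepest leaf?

[L [E [E n] * [E n]] :: [L [E [E n] * [E n]]]]

4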